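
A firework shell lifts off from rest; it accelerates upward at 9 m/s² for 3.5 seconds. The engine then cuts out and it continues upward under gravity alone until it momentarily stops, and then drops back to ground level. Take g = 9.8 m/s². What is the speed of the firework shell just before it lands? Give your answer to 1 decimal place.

Phase 1 (powered ascent): v₀ = 0 m/s, a = 9 m/s².
v = v₀ + at = 0 + (9)(3.5) = 31.5 m/s
Δx = v₀t + ½at² = 0·3.5 + 0.5·9·3.5² = 55.1 m

Phase 2 (coasting upward): v₀ = 31.5 m/s, a = -9.8 m/s².
v = v₀ + at → t = (0 − 31.5) / -9.8 = 3.21 s
v² = v₀² + 2aΔx → Δx = (0² − 31.5²)/(2·-9.8) = 50.6 m

Phase 3 (free fall): v₀ = 0 m/s, a = -9.8 m/s².
Falls 106 m from rest: t = √(2·106/9.8) = 4.65 s; v = g·t = 45.5 m/s.
Impact speed = 45.5 m/s

45.5 m/s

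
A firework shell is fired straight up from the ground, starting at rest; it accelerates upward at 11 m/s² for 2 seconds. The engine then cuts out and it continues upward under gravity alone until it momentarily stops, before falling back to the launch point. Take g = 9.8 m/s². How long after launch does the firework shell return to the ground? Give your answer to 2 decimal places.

7.33 s

Phase 1 (powered ascent): v₀ = 0 m/s, a = 11 m/s².
v = v₀ + at = 0 + (11)(2) = 22.0 m/s
Δx = v₀t + ½at² = 0·2 + 0.5·11·2² = 22.0 m

Phase 2 (coasting upward): v₀ = 22.0 m/s, a = -9.8 m/s².
v = v₀ + at → t = (0 − 22.0) / -9.8 = 2.24 s
v² = v₀² + 2aΔx → Δx = (0² − 22.0²)/(2·-9.8) = 24.7 m

Phase 3 (free fall): v₀ = 0 m/s, a = -9.8 m/s².
Falls 46.7 m from rest: t = √(2·46.7/9.8) = 3.09 s; v = g·t = 30.3 m/s.
Total time = 2.00 + 2.24 + 3.09 = 7.33 s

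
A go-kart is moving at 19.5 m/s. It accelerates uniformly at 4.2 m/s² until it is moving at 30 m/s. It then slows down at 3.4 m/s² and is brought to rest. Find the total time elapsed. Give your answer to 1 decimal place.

Phase 1 (accelerating): v₀ = 19.5 m/s, a = 4.2 m/s².
v = v₀ + at → t = (30 − 19.5) / 4.2 = 2.50 s
v² = v₀² + 2aΔx → Δx = (30² − 19.5²)/(2·4.2) = 61.9 m

Phase 2 (decelerating): v₀ = 30.0 m/s, a = -3.4 m/s².
v = v₀ + at → t = (0 − 30.0) / -3.4 = 8.82 s
v² = v₀² + 2aΔx → Δx = (0² − 30.0²)/(2·-3.4) = 132 m
Total time = 2.50 + 8.82 = 11.3 s

11.3 s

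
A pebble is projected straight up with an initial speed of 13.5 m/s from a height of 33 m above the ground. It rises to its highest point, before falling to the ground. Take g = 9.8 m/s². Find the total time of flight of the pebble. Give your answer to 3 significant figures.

Phase 1 (rising): v₀ = 13.5 m/s, a = -9.8 m/s².
v = v₀ + at → t = (0 − 13.5) / -9.8 = 1.38 s
v² = v₀² + 2aΔx → Δx = (0² − 13.5²)/(2·-9.8) = 9.30 m

Phase 2 (falling): v₀ = 0 m/s, a = -9.8 m/s².
Falls 42.3 m from rest: t = √(2·42.3/9.8) = 2.94 s; v = g·t = 28.8 m/s.
Total time = 1.38 + 2.94 = 4.32 s

4.32 s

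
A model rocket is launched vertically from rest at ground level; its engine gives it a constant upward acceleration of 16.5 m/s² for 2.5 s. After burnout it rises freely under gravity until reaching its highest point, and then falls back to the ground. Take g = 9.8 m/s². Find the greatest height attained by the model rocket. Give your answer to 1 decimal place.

Phase 1 (powered ascent): v₀ = 0 m/s, a = 16.5 m/s².
v = v₀ + at = 0 + (16.5)(2.5) = 41.2 m/s
Δx = v₀t + ½at² = 0·2.5 + 0.5·16.5·2.5² = 51.6 m

Phase 2 (coasting upward): v₀ = 41.2 m/s, a = -9.8 m/s².
v = v₀ + at → t = (0 − 41.2) / -9.8 = 4.21 s
v² = v₀² + 2aΔx → Δx = (0² − 41.2²)/(2·-9.8) = 86.8 m
Maximum height = 51.6 + 86.8 = 138 m

138.4 m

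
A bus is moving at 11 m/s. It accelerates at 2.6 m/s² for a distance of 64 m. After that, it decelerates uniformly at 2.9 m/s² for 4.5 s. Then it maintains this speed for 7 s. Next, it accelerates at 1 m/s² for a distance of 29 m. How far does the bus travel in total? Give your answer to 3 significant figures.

Phase 1 (accelerating): v₀ = 11.0 m/s, a = 2.6 m/s².
v² = v₀² + 2aΔx = 11.0² + 2·2.6·64 = 454 → v = 21.3 m/s
t = (v − v₀)/a = (21.3 − 11.0)/2.6 = 3.96 s

Phase 2 (decelerating): v₀ = 21.3 m/s, a = -2.9 m/s².
v = v₀ + at = 21.3 + (-2.9)(4.5) = 8.25 m/s
Δx = v₀t + ½at² = 21.3·4.5 + 0.5·-2.9·4.5² = 66.5 m

Phase 3 (constant speed): v₀ = 8.25 m/s, a = 0 m/s².
v = v₀ + at = 8.25 + (0)(7) = 8.25 m/s
Δx = v₀t + ½at² = 8.25·7 + 0.5·0·7² = 57.8 m

Phase 4 (accelerating): v₀ = 8.25 m/s, a = 1 m/s².
v² = v₀² + 2aΔx = 8.25² + 2·1·29 = 126 → v = 11.2 m/s
t = (v − v₀)/a = (11.2 − 8.25)/1 = 2.98 s
Total distance = 64.0 + 66.5 + 57.8 + 29.0 = 217 m

217 m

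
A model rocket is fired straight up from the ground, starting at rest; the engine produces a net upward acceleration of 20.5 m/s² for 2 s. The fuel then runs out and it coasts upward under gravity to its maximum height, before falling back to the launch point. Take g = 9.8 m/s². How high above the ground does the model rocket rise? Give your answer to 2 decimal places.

126.77 m

Phase 1 (powered ascent): v₀ = 0 m/s, a = 20.5 m/s².
v = v₀ + at = 0 + (20.5)(2) = 41.0 m/s
Δx = v₀t + ½at² = 0·2 + 0.5·20.5·2² = 41.0 m

Phase 2 (coasting upward): v₀ = 41.0 m/s, a = -9.8 m/s².
v = v₀ + at → t = (0 − 41.0) / -9.8 = 4.18 s
v² = v₀² + 2aΔx → Δx = (0² − 41.0²)/(2·-9.8) = 85.8 m
Maximum height = 41.0 + 85.8 = 127 m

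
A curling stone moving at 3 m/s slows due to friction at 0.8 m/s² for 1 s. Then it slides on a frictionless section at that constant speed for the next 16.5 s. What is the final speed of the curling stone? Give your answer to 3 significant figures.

2.20 m/s

Phase 1 (decelerating): v₀ = 3.00 m/s, a = -0.8 m/s².
v = v₀ + at = 3.00 + (-0.8)(1) = 2.20 m/s
Δx = v₀t + ½at² = 3.00·1 + 0.5·-0.8·1² = 2.60 m

Phase 2 (constant speed): v₀ = 2.20 m/s, a = 0 m/s².
v = v₀ + at = 2.20 + (0)(16.5) = 2.20 m/s
Δx = v₀t + ½at² = 2.20·16.5 + 0.5·0·16.5² = 36.3 m
Final speed = 2.20 m/s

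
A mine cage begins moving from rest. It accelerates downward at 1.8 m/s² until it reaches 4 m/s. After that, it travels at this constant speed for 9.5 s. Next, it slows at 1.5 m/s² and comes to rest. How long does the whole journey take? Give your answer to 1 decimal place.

Phase 1 (accelerating): v₀ = 0 m/s, a = 1.8 m/s².
v = v₀ + at → t = (4 − 0) / 1.8 = 2.22 s
v² = v₀² + 2aΔx → Δx = (4² − 0²)/(2·1.8) = 4.44 m

Phase 2 (constant speed): v₀ = 4.00 m/s, a = 0 m/s².
v = v₀ + at = 4.00 + (0)(9.5) = 4.00 m/s
Δx = v₀t + ½at² = 4.00·9.5 + 0.5·0·9.5² = 38.0 m

Phase 3 (decelerating): v₀ = 4.00 m/s, a = -1.5 m/s².
v = v₀ + at → t = (0 − 4.00) / -1.5 = 2.67 s
v² = v₀² + 2aΔx → Δx = (0² − 4.00²)/(2·-1.5) = 5.33 m
Total time = 2.22 + 9.50 + 2.67 = 14.4 s

14.4 s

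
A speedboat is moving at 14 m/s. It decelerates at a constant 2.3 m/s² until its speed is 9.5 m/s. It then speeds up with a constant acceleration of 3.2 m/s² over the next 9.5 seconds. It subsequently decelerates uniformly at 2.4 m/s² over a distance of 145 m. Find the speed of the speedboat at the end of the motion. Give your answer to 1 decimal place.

29.9 m/s

Phase 1 (decelerating): v₀ = 14.0 m/s, a = -2.3 m/s².
v = v₀ + at → t = (9.5 − 14.0) / -2.3 = 1.96 s
v² = v₀² + 2aΔx → Δx = (9.5² − 14.0²)/(2·-2.3) = 23.0 m

Phase 2 (accelerating): v₀ = 9.50 m/s, a = 3.2 m/s².
v = v₀ + at = 9.50 + (3.2)(9.5) = 39.9 m/s
Δx = v₀t + ½at² = 9.50·9.5 + 0.5·3.2·9.5² = 235 m

Phase 3 (decelerating): v₀ = 39.9 m/s, a = -2.4 m/s².
v² = v₀² + 2aΔx = 39.9² + 2·-2.4·145 = 896 → v = 29.9 m/s
t = (v − v₀)/a = (29.9 − 39.9)/-2.4 = 4.15 s
Final speed = 29.9 m/s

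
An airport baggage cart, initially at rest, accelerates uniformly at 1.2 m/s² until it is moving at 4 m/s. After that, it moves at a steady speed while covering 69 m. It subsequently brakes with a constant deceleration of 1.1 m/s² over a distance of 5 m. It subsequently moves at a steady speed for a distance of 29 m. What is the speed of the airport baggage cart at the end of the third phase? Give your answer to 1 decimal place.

2.2 m/s

Phase 1 (accelerating): v₀ = 0 m/s, a = 1.2 m/s².
v = v₀ + at → t = (4 − 0) / 1.2 = 3.33 s
v² = v₀² + 2aΔx → Δx = (4² − 0²)/(2·1.2) = 6.67 m

Phase 2 (constant speed): v₀ = 4.00 m/s, a = 0 m/s².
Constant speed: t = d/v = 69/4.00 = 17.2 s

Phase 3 (decelerating): v₀ = 4.00 m/s, a = -1.1 m/s².
v² = v₀² + 2aΔx = 4.00² + 2·-1.1·5 = 5.00 → v = 2.24 m/s
t = (v − v₀)/a = (2.24 − 4.00)/-1.1 = 1.60 s
Speed at end of phase 3 = 2.24 m/s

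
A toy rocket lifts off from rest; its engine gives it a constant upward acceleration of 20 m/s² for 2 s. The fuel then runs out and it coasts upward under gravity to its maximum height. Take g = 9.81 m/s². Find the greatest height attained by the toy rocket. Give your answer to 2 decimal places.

Phase 1 (powered ascent): v₀ = 0 m/s, a = 20 m/s².
v = v₀ + at = 0 + (20)(2) = 40.0 m/s
Δx = v₀t + ½at² = 0·2 + 0.5·20·2² = 40.0 m

Phase 2 (coasting upward): v₀ = 40.0 m/s, a = -9.81 m/s².
v = v₀ + at → t = (0 − 40.0) / -9.81 = 4.08 s
v² = v₀² + 2aΔx → Δx = (0² − 40.0²)/(2·-9.81) = 81.5 m
Maximum height = 40.0 + 81.5 = 122 m

121.55 m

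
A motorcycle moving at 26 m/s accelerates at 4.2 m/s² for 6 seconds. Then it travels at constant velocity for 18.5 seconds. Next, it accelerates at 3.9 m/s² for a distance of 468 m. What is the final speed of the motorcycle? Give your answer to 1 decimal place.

Phase 1 (accelerating): v₀ = 26.0 m/s, a = 4.2 m/s².
v = v₀ + at = 26.0 + (4.2)(6) = 51.2 m/s
Δx = v₀t + ½at² = 26.0·6 + 0.5·4.2·6² = 232 m

Phase 2 (constant speed): v₀ = 51.2 m/s, a = 0 m/s².
v = v₀ + at = 51.2 + (0)(18.5) = 51.2 m/s
Δx = v₀t + ½at² = 51.2·18.5 + 0.5·0·18.5² = 947 m

Phase 3 (accelerating): v₀ = 51.2 m/s, a = 3.9 m/s².
v² = v₀² + 2aΔx = 51.2² + 2·3.9·468 = 6270 → v = 79.2 m/s
t = (v − v₀)/a = (79.2 − 51.2)/3.9 = 7.18 s
Final speed = 79.2 m/s

79.2 m/s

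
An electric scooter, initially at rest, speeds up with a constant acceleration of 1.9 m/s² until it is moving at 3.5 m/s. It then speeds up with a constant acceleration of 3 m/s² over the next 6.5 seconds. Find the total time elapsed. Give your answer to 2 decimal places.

8.34 s

Phase 1 (accelerating): v₀ = 0 m/s, a = 1.9 m/s².
v = v₀ + at → t = (3.5 − 0) / 1.9 = 1.84 s
v² = v₀² + 2aΔx → Δx = (3.5² − 0²)/(2·1.9) = 3.22 m

Phase 2 (accelerating): v₀ = 3.50 m/s, a = 3 m/s².
v = v₀ + at = 3.50 + (3)(6.5) = 23.0 m/s
Δx = v₀t + ½at² = 3.50·6.5 + 0.5·3·6.5² = 86.1 m
Total time = 1.84 + 6.50 = 8.34 s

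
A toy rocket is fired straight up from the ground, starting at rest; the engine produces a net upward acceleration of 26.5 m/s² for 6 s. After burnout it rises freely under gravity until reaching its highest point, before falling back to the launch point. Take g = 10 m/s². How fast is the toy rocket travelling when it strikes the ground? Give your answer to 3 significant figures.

Phase 1 (powered ascent): v₀ = 0 m/s, a = 26.5 m/s².
v = v₀ + at = 0 + (26.5)(6) = 159 m/s
Δx = v₀t + ½at² = 0·6 + 0.5·26.5·6² = 477 m

Phase 2 (coasting upward): v₀ = 159 m/s, a = -10 m/s².
v = v₀ + at → t = (0 − 159) / -10 = 15.9 s
v² = v₀² + 2aΔx → Δx = (0² − 159²)/(2·-10) = 1260 m

Phase 3 (free fall): v₀ = 0 m/s, a = -10 m/s².
Falls 1740 m from rest: t = √(2·1740/10) = 18.7 s; v = g·t = 187 m/s.
Impact speed = 187 m/s

187 m/s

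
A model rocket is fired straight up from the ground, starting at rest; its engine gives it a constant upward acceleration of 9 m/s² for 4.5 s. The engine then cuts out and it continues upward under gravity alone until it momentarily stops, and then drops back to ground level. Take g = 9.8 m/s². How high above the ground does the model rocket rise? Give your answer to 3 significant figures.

Phase 1 (powered ascent): v₀ = 0 m/s, a = 9 m/s².
v = v₀ + at = 0 + (9)(4.5) = 40.5 m/s
Δx = v₀t + ½at² = 0·4.5 + 0.5·9·4.5² = 91.1 m

Phase 2 (coasting upward): v₀ = 40.5 m/s, a = -9.8 m/s².
v = v₀ + at → t = (0 − 40.5) / -9.8 = 4.13 s
v² = v₀² + 2aΔx → Δx = (0² − 40.5²)/(2·-9.8) = 83.7 m
Maximum height = 91.1 + 83.7 = 175 m

175 m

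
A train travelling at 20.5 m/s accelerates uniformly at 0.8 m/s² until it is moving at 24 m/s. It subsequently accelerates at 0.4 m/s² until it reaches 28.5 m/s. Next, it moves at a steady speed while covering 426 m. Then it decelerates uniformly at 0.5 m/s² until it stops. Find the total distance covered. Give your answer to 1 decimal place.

1630.9 m

Phase 1 (accelerating): v₀ = 20.5 m/s, a = 0.8 m/s².
v = v₀ + at → t = (24 − 20.5) / 0.8 = 4.38 s
v² = v₀² + 2aΔx → Δx = (24² − 20.5²)/(2·0.8) = 97.3 m

Phase 2 (accelerating): v₀ = 24.0 m/s, a = 0.4 m/s².
v = v₀ + at → t = (28.5 − 24.0) / 0.4 = 11.2 s
v² = v₀² + 2aΔx → Δx = (28.5² − 24.0²)/(2·0.4) = 295 m

Phase 3 (constant speed): v₀ = 28.5 m/s, a = 0 m/s².
Constant speed: t = d/v = 426/28.5 = 14.9 s

Phase 4 (decelerating): v₀ = 28.5 m/s, a = -0.5 m/s².
v = v₀ + at → t = (0 − 28.5) / -0.5 = 57.0 s
v² = v₀² + 2aΔx → Δx = (0² − 28.5²)/(2·-0.5) = 812 m
Total distance = 97.3 + 295 + 426 + 812 = 1630 m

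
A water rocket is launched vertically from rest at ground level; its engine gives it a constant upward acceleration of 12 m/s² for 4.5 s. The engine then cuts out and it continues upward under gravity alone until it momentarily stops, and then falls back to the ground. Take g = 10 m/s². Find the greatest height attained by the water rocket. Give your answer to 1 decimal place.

267.3 m

Phase 1 (powered ascent): v₀ = 0 m/s, a = 12 m/s².
v = v₀ + at = 0 + (12)(4.5) = 54.0 m/s
Δx = v₀t + ½at² = 0·4.5 + 0.5·12·4.5² = 122 m

Phase 2 (coasting upward): v₀ = 54.0 m/s, a = -10 m/s².
v = v₀ + at → t = (0 − 54.0) / -10 = 5.40 s
v² = v₀² + 2aΔx → Δx = (0² − 54.0²)/(2·-10) = 146 m
Maximum height = 122 + 146 = 267 m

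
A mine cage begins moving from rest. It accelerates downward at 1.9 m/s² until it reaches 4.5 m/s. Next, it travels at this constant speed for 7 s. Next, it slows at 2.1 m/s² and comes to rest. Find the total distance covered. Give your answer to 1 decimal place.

41.7 m

Phase 1 (accelerating): v₀ = 0 m/s, a = 1.9 m/s².
v = v₀ + at → t = (4.5 − 0) / 1.9 = 2.37 s
v² = v₀² + 2aΔx → Δx = (4.5² − 0²)/(2·1.9) = 5.33 m

Phase 2 (constant speed): v₀ = 4.50 m/s, a = 0 m/s².
v = v₀ + at = 4.50 + (0)(7) = 4.50 m/s
Δx = v₀t + ½at² = 4.50·7 + 0.5·0·7² = 31.5 m

Phase 3 (decelerating): v₀ = 4.50 m/s, a = -2.1 m/s².
v = v₀ + at → t = (0 − 4.50) / -2.1 = 2.14 s
v² = v₀² + 2aΔx → Δx = (0² − 4.50²)/(2·-2.1) = 4.82 m
Total distance = 5.33 + 31.5 + 4.82 = 41.7 m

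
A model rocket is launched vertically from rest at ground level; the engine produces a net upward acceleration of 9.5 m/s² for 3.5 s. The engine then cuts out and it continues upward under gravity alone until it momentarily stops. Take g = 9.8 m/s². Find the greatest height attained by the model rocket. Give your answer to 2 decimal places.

Phase 1 (powered ascent): v₀ = 0 m/s, a = 9.5 m/s².
v = v₀ + at = 0 + (9.5)(3.5) = 33.2 m/s
Δx = v₀t + ½at² = 0·3.5 + 0.5·9.5·3.5² = 58.2 m

Phase 2 (coasting upward): v₀ = 33.2 m/s, a = -9.8 m/s².
v = v₀ + at → t = (0 − 33.2) / -9.8 = 3.39 s
v² = v₀² + 2aΔx → Δx = (0² − 33.2²)/(2·-9.8) = 56.4 m
Maximum height = 58.2 + 56.4 = 115 m

114.59 m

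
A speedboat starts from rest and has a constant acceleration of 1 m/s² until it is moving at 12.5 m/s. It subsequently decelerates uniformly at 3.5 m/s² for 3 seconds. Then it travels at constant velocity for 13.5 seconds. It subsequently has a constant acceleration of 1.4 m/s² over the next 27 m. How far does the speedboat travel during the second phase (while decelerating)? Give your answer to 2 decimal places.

21.75 m

Phase 1 (accelerating): v₀ = 0 m/s, a = 1 m/s².
v = v₀ + at → t = (12.5 − 0) / 1 = 12.5 s
v² = v₀² + 2aΔx → Δx = (12.5² − 0²)/(2·1) = 78.1 m

Phase 2 (decelerating): v₀ = 12.5 m/s, a = -3.5 m/s².
v = v₀ + at = 12.5 + (-3.5)(3) = 2.00 m/s
Δx = v₀t + ½at² = 12.5·3 + 0.5·-3.5·3² = 21.8 m
Distance in phase 2 = 21.8 m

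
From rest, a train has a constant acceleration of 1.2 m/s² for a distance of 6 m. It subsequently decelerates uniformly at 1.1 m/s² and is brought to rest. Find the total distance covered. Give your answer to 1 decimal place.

12.5 m

Phase 1 (accelerating): v₀ = 0 m/s, a = 1.2 m/s².
v² = v₀² + 2aΔx = 0² + 2·1.2·6 = 14.4 → v = 3.79 m/s
t = (v − v₀)/a = (3.79 − 0)/1.2 = 3.16 s

Phase 2 (decelerating): v₀ = 3.79 m/s, a = -1.1 m/s².
v = v₀ + at → t = (0 − 3.79) / -1.1 = 3.45 s
v² = v₀² + 2aΔx → Δx = (0² − 3.79²)/(2·-1.1) = 6.55 m
Total distance = 6.00 + 6.55 = 12.5 m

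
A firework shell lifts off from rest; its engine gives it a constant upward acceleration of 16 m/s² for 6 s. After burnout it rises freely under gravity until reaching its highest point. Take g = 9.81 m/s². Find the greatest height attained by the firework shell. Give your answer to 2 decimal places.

Phase 1 (powered ascent): v₀ = 0 m/s, a = 16 m/s².
v = v₀ + at = 0 + (16)(6) = 96.0 m/s
Δx = v₀t + ½at² = 0·6 + 0.5·16·6² = 288 m

Phase 2 (coasting upward): v₀ = 96.0 m/s, a = -9.81 m/s².
v = v₀ + at → t = (0 − 96.0) / -9.81 = 9.79 s
v² = v₀² + 2aΔx → Δx = (0² − 96.0²)/(2·-9.81) = 470 m
Maximum height = 288 + 470 = 758 m

757.72 m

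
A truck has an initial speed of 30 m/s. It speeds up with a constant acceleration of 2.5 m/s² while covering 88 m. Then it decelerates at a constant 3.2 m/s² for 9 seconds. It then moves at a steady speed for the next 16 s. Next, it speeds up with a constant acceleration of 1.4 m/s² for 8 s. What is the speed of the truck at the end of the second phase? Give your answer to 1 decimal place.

Phase 1 (accelerating): v₀ = 30.0 m/s, a = 2.5 m/s².
v² = v₀² + 2aΔx = 30.0² + 2·2.5·88 = 1340 → v = 36.6 m/s
t = (v − v₀)/a = (36.6 − 30.0)/2.5 = 2.64 s

Phase 2 (decelerating): v₀ = 36.6 m/s, a = -3.2 m/s².
v = v₀ + at = 36.6 + (-3.2)(9) = 7.81 m/s
Δx = v₀t + ½at² = 36.6·9 + 0.5·-3.2·9² = 200 m
Speed at end of phase 2 = 7.81 m/s

7.8 m/s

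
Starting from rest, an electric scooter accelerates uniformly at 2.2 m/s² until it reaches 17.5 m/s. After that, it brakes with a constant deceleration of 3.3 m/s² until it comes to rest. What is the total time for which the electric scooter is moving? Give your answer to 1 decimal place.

13.3 s

Phase 1 (accelerating): v₀ = 0 m/s, a = 2.2 m/s².
v = v₀ + at → t = (17.5 − 0) / 2.2 = 7.95 s
v² = v₀² + 2aΔx → Δx = (17.5² − 0²)/(2·2.2) = 69.6 m

Phase 2 (decelerating): v₀ = 17.5 m/s, a = -3.3 m/s².
v = v₀ + at → t = (0 − 17.5) / -3.3 = 5.30 s
v² = v₀² + 2aΔx → Δx = (0² − 17.5²)/(2·-3.3) = 46.4 m
Total time = 7.95 + 5.30 = 13.3 s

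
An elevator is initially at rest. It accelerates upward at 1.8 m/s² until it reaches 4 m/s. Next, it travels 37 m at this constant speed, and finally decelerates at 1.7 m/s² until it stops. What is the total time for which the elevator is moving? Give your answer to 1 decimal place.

Phase 1 (accelerating): v₀ = 0 m/s, a = 1.8 m/s².
v = v₀ + at → t = (4 − 0) / 1.8 = 2.22 s
v² = v₀² + 2aΔx → Δx = (4² − 0²)/(2·1.8) = 4.44 m

Phase 2 (constant speed): v₀ = 4.00 m/s, a = 0 m/s².
Constant speed: t = d/v = 37/4.00 = 9.25 s

Phase 3 (decelerating): v₀ = 4.00 m/s, a = -1.7 m/s².
v = v₀ + at → t = (0 − 4.00) / -1.7 = 2.35 s
v² = v₀² + 2aΔx → Δx = (0² − 4.00²)/(2·-1.7) = 4.71 m
Total time = 2.22 + 9.25 + 2.35 = 13.8 s

13.8 s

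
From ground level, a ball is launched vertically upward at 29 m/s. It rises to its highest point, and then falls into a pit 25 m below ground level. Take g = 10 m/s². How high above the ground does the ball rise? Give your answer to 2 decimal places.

42.05 m

Phase 1 (rising): v₀ = 29.0 m/s, a = -10 m/s².
v = v₀ + at → t = (0 − 29.0) / -10 = 2.90 s
v² = v₀² + 2aΔx → Δx = (0² − 29.0²)/(2·-10) = 42.0 m
Maximum height = 42.0 m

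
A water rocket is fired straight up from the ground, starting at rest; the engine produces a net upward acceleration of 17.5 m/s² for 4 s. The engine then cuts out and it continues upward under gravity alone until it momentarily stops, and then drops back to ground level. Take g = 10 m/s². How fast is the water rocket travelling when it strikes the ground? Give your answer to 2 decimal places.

Phase 1 (powered ascent): v₀ = 0 m/s, a = 17.5 m/s².
v = v₀ + at = 0 + (17.5)(4) = 70.0 m/s
Δx = v₀t + ½at² = 0·4 + 0.5·17.5·4² = 140 m

Phase 2 (coasting upward): v₀ = 70.0 m/s, a = -10 m/s².
v = v₀ + at → t = (0 − 70.0) / -10 = 7.00 s
v² = v₀² + 2aΔx → Δx = (0² − 70.0²)/(2·-10) = 245 m

Phase 3 (free fall): v₀ = 0 m/s, a = -10 m/s².
Falls 385 m from rest: t = √(2·385/10) = 8.77 s; v = g·t = 87.7 m/s.
Impact speed = 87.7 m/s

87.75 m/s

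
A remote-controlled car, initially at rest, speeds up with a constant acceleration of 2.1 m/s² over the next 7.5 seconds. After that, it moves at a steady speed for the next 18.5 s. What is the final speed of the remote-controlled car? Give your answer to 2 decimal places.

Phase 1 (accelerating): v₀ = 0 m/s, a = 2.1 m/s².
v = v₀ + at = 0 + (2.1)(7.5) = 15.8 m/s
Δx = v₀t + ½at² = 0·7.5 + 0.5·2.1·7.5² = 59.1 m

Phase 2 (constant speed): v₀ = 15.8 m/s, a = 0 m/s².
v = v₀ + at = 15.8 + (0)(18.5) = 15.8 m/s
Δx = v₀t + ½at² = 15.8·18.5 + 0.5·0·18.5² = 291 m
Final speed = 15.8 m/s

15.75 m/s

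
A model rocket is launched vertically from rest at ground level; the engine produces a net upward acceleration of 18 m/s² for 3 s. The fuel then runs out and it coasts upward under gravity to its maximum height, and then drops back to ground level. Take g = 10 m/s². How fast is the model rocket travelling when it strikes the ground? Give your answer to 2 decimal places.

67.35 m/s

Phase 1 (powered ascent): v₀ = 0 m/s, a = 18 m/s².
v = v₀ + at = 0 + (18)(3) = 54.0 m/s
Δx = v₀t + ½at² = 0·3 + 0.5·18·3² = 81.0 m

Phase 2 (coasting upward): v₀ = 54.0 m/s, a = -10 m/s².
v = v₀ + at → t = (0 − 54.0) / -10 = 5.40 s
v² = v₀² + 2aΔx → Δx = (0² − 54.0²)/(2·-10) = 146 m

Phase 3 (free fall): v₀ = 0 m/s, a = -10 m/s².
Falls 227 m from rest: t = √(2·227/10) = 6.73 s; v = g·t = 67.3 m/s.
Impact speed = 67.3 m/s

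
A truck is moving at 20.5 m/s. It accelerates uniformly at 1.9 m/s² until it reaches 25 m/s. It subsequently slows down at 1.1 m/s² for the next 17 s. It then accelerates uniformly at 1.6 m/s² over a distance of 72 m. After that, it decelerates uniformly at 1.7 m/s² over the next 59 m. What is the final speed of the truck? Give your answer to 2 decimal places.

Phase 1 (accelerating): v₀ = 20.5 m/s, a = 1.9 m/s².
v = v₀ + at → t = (25 − 20.5) / 1.9 = 2.37 s
v² = v₀² + 2aΔx → Δx = (25² − 20.5²)/(2·1.9) = 53.9 m

Phase 2 (decelerating): v₀ = 25.0 m/s, a = -1.1 m/s².
v = v₀ + at = 25.0 + (-1.1)(17) = 6.30 m/s
Δx = v₀t + ½at² = 25.0·17 + 0.5·-1.1·17² = 266 m

Phase 3 (accelerating): v₀ = 6.30 m/s, a = 1.6 m/s².
v² = v₀² + 2aΔx = 6.30² + 2·1.6·72 = 270 → v = 16.4 m/s
t = (v − v₀)/a = (16.4 − 6.30)/1.6 = 6.33 s

Phase 4 (decelerating): v₀ = 16.4 m/s, a = -1.7 m/s².
v² = v₀² + 2aΔx = 16.4² + 2·-1.7·59 = 69.5 → v = 8.34 m/s
t = (v − v₀)/a = (8.34 − 16.4)/-1.7 = 4.76 s
Final speed = 8.34 m/s

8.34 m/s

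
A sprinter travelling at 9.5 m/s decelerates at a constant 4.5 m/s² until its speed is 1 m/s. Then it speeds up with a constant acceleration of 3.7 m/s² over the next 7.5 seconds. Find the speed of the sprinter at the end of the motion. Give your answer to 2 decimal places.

28.75 m/s

Phase 1 (decelerating): v₀ = 9.50 m/s, a = -4.5 m/s².
v = v₀ + at → t = (1 − 9.50) / -4.5 = 1.89 s
v² = v₀² + 2aΔx → Δx = (1² − 9.50²)/(2·-4.5) = 9.92 m

Phase 2 (accelerating): v₀ = 1.00 m/s, a = 3.7 m/s².
v = v₀ + at = 1.00 + (3.7)(7.5) = 28.8 m/s
Δx = v₀t + ½at² = 1.00·7.5 + 0.5·3.7·7.5² = 112 m
Final speed = 28.8 m/s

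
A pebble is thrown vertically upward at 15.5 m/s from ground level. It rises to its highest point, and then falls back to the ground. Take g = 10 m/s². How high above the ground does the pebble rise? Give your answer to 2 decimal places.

12.01 m

Phase 1 (rising): v₀ = 15.5 m/s, a = -10 m/s².
v = v₀ + at → t = (0 − 15.5) / -10 = 1.55 s
v² = v₀² + 2aΔx → Δx = (0² − 15.5²)/(2·-10) = 12.0 m
Maximum height = 12.0 m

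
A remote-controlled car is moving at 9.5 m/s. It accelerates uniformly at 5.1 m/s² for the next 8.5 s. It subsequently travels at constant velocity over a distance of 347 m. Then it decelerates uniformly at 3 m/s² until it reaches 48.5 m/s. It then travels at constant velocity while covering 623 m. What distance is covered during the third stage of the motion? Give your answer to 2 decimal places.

Phase 1 (accelerating): v₀ = 9.50 m/s, a = 5.1 m/s².
v = v₀ + at = 9.50 + (5.1)(8.5) = 52.8 m/s
Δx = v₀t + ½at² = 9.50·8.5 + 0.5·5.1·8.5² = 265 m

Phase 2 (constant speed): v₀ = 52.8 m/s, a = 0 m/s².
Constant speed: t = d/v = 347/52.8 = 6.57 s

Phase 3 (decelerating): v₀ = 52.8 m/s, a = -3 m/s².
v = v₀ + at → t = (48.5 − 52.8) / -3 = 1.45 s
v² = v₀² + 2aΔx → Δx = (48.5² − 52.8²)/(2·-3) = 73.5 m
Distance in phase 3 = 73.5 m

73.48 m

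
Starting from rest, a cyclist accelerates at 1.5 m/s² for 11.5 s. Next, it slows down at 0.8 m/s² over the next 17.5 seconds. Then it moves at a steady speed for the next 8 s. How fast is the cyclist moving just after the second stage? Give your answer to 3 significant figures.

Phase 1 (accelerating): v₀ = 0 m/s, a = 1.5 m/s².
v = v₀ + at = 0 + (1.5)(11.5) = 17.2 m/s
Δx = v₀t + ½at² = 0·11.5 + 0.5·1.5·11.5² = 99.2 m

Phase 2 (decelerating): v₀ = 17.2 m/s, a = -0.8 m/s².
v = v₀ + at = 17.2 + (-0.8)(17.5) = 3.25 m/s
Δx = v₀t + ½at² = 17.2·17.5 + 0.5·-0.8·17.5² = 179 m
Speed at end of phase 2 = 3.25 m/s

3.25 m/s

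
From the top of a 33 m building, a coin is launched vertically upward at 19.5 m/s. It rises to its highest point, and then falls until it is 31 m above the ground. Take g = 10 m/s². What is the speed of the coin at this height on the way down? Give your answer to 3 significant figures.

20.5 m/s

Phase 1 (rising): v₀ = 19.5 m/s, a = -10 m/s².
v = v₀ + at → t = (0 − 19.5) / -10 = 1.95 s
v² = v₀² + 2aΔx → Δx = (0² − 19.5²)/(2·-10) = 19.0 m

Phase 2 (falling): v₀ = 0 m/s, a = -10 m/s².
Falls 21.0 m from rest: t = √(2·21.0/10) = 2.05 s; v = g·t = 20.5 m/s.
Final speed = 20.5 m/s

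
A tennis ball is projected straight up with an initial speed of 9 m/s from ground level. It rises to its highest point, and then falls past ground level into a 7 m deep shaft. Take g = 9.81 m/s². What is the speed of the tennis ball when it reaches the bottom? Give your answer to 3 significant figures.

Phase 1 (rising): v₀ = 9.00 m/s, a = -9.81 m/s².
v = v₀ + at → t = (0 − 9.00) / -9.81 = 0.917 s
v² = v₀² + 2aΔx → Δx = (0² − 9.00²)/(2·-9.81) = 4.13 m

Phase 2 (falling): v₀ = 0 m/s, a = -9.81 m/s².
Falls 11.1 m from rest: t = √(2·11.1/9.81) = 1.51 s; v = g·t = 14.8 m/s.
Final speed = 14.8 m/s

14.8 m/s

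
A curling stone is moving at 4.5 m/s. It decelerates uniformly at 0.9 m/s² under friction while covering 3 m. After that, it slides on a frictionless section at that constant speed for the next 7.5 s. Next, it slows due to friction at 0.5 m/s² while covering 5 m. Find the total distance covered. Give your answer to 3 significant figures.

Phase 1 (decelerating): v₀ = 4.50 m/s, a = -0.9 m/s².
v² = v₀² + 2aΔx = 4.50² + 2·-0.9·3 = 14.8 → v = 3.85 m/s
t = (v − v₀)/a = (3.85 − 4.50)/-0.9 = 0.718 s

Phase 2 (constant speed): v₀ = 3.85 m/s, a = 0 m/s².
v = v₀ + at = 3.85 + (0)(7.5) = 3.85 m/s
Δx = v₀t + ½at² = 3.85·7.5 + 0.5·0·7.5² = 28.9 m

Phase 3 (decelerating): v₀ = 3.85 m/s, a = -0.5 m/s².
v² = v₀² + 2aΔx = 3.85² + 2·-0.5·5 = 9.85 → v = 3.14 m/s
t = (v − v₀)/a = (3.14 − 3.85)/-0.5 = 1.43 s
Total distance = 3.00 + 28.9 + 5.00 = 36.9 m

36.9 m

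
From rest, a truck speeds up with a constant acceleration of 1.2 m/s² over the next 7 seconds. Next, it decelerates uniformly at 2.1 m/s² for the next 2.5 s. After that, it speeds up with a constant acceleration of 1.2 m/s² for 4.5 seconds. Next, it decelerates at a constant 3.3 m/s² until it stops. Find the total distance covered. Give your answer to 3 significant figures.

Phase 1 (accelerating): v₀ = 0 m/s, a = 1.2 m/s².
v = v₀ + at = 0 + (1.2)(7) = 8.40 m/s
Δx = v₀t + ½at² = 0·7 + 0.5·1.2·7² = 29.4 m

Phase 2 (decelerating): v₀ = 8.40 m/s, a = -2.1 m/s².
v = v₀ + at = 8.40 + (-2.1)(2.5) = 3.15 m/s
Δx = v₀t + ½at² = 8.40·2.5 + 0.5·-2.1·2.5² = 14.4 m

Phase 3 (accelerating): v₀ = 3.15 m/s, a = 1.2 m/s².
v = v₀ + at = 3.15 + (1.2)(4.5) = 8.55 m/s
Δx = v₀t + ½at² = 3.15·4.5 + 0.5·1.2·4.5² = 26.3 m

Phase 4 (decelerating): v₀ = 8.55 m/s, a = -3.3 m/s².
v = v₀ + at → t = (0 − 8.55) / -3.3 = 2.59 s
v² = v₀² + 2aΔx → Δx = (0² − 8.55²)/(2·-3.3) = 11.1 m
Total distance = 29.4 + 14.4 + 26.3 + 11.1 = 81.2 m

81.2 m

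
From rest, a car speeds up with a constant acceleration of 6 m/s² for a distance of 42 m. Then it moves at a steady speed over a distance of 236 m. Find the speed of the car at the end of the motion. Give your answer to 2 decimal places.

Phase 1 (accelerating): v₀ = 0 m/s, a = 6 m/s².
v² = v₀² + 2aΔx = 0² + 2·6·42 = 504 → v = 22.4 m/s
t = (v − v₀)/a = (22.4 − 0)/6 = 3.74 s

Phase 2 (constant speed): v₀ = 22.4 m/s, a = 0 m/s².
Constant speed: t = d/v = 236/22.4 = 10.5 s
Final speed = 22.4 m/s

22.45 m/s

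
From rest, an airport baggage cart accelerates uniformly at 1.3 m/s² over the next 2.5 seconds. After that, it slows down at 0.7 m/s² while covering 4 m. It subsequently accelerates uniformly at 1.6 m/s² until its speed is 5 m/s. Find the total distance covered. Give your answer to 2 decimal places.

14.32 m

Phase 1 (accelerating): v₀ = 0 m/s, a = 1.3 m/s².
v = v₀ + at = 0 + (1.3)(2.5) = 3.25 m/s
Δx = v₀t + ½at² = 0·2.5 + 0.5·1.3·2.5² = 4.06 m

Phase 2 (decelerating): v₀ = 3.25 m/s, a = -0.7 m/s².
v² = v₀² + 2aΔx = 3.25² + 2·-0.7·4 = 4.96 → v = 2.23 m/s
t = (v − v₀)/a = (2.23 − 3.25)/-0.7 = 1.46 s

Phase 3 (accelerating): v₀ = 2.23 m/s, a = 1.6 m/s².
v = v₀ + at → t = (5 − 2.23) / 1.6 = 1.73 s
v² = v₀² + 2aΔx → Δx = (5² − 2.23²)/(2·1.6) = 6.26 m
Total distance = 4.06 + 4.00 + 6.26 = 14.3 m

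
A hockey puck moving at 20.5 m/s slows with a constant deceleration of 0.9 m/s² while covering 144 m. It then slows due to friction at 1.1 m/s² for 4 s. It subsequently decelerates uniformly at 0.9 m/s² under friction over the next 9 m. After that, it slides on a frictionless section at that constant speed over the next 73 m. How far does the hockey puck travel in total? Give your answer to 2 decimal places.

Phase 1 (decelerating): v₀ = 20.5 m/s, a = -0.9 m/s².
v² = v₀² + 2aΔx = 20.5² + 2·-0.9·144 = 161 → v = 12.7 m/s
t = (v − v₀)/a = (12.7 − 20.5)/-0.9 = 8.68 s

Phase 2 (decelerating): v₀ = 12.7 m/s, a = -1.1 m/s².
v = v₀ + at = 12.7 + (-1.1)(4) = 8.29 m/s
Δx = v₀t + ½at² = 12.7·4 + 0.5·-1.1·4² = 42.0 m

Phase 3 (decelerating): v₀ = 8.29 m/s, a = -0.9 m/s².
v² = v₀² + 2aΔx = 8.29² + 2·-0.9·9 = 52.5 → v = 7.25 m/s
t = (v − v₀)/a = (7.25 − 8.29)/-0.9 = 1.16 s

Phase 4 (constant speed): v₀ = 7.25 m/s, a = 0 m/s².
Constant speed: t = d/v = 73/7.25 = 10.1 s
Total distance = 144 + 42.0 + 9.00 + 73.0 = 268 m

267.96 m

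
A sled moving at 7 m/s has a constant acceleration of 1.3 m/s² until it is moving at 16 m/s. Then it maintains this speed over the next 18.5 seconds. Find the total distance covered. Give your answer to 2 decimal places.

Phase 1 (accelerating): v₀ = 7.00 m/s, a = 1.3 m/s².
v = v₀ + at → t = (16 − 7.00) / 1.3 = 6.92 s
v² = v₀² + 2aΔx → Δx = (16² − 7.00²)/(2·1.3) = 79.6 m

Phase 2 (constant speed): v₀ = 16.0 m/s, a = 0 m/s².
v = v₀ + at = 16.0 + (0)(18.5) = 16.0 m/s
Δx = v₀t + ½at² = 16.0·18.5 + 0.5·0·18.5² = 296 m
Total distance = 79.6 + 296 = 376 m

375.62 m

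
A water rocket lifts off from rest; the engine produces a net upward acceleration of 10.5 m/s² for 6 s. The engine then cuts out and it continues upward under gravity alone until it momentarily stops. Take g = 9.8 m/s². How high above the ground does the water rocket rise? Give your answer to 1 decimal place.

Phase 1 (powered ascent): v₀ = 0 m/s, a = 10.5 m/s².
v = v₀ + at = 0 + (10.5)(6) = 63.0 m/s
Δx = v₀t + ½at² = 0·6 + 0.5·10.5·6² = 189 m

Phase 2 (coasting upward): v₀ = 63.0 m/s, a = -9.8 m/s².
v = v₀ + at → t = (0 − 63.0) / -9.8 = 6.43 s
v² = v₀² + 2aΔx → Δx = (0² − 63.0²)/(2·-9.8) = 202 m
Maximum height = 189 + 202 = 392 m

391.5 m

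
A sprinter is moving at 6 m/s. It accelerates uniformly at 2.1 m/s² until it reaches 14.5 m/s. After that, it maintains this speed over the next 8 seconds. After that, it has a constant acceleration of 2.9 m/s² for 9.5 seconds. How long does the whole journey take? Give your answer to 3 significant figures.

21.5 s

Phase 1 (accelerating): v₀ = 6.00 m/s, a = 2.1 m/s².
v = v₀ + at → t = (14.5 − 6.00) / 2.1 = 4.05 s
v² = v₀² + 2aΔx → Δx = (14.5² − 6.00²)/(2·2.1) = 41.5 m

Phase 2 (constant speed): v₀ = 14.5 m/s, a = 0 m/s².
v = v₀ + at = 14.5 + (0)(8) = 14.5 m/s
Δx = v₀t + ½at² = 14.5·8 + 0.5·0·8² = 116 m

Phase 3 (accelerating): v₀ = 14.5 m/s, a = 2.9 m/s².
v = v₀ + at = 14.5 + (2.9)(9.5) = 42.0 m/s
Δx = v₀t + ½at² = 14.5·9.5 + 0.5·2.9·9.5² = 269 m
Total time = 4.05 + 8.00 + 9.50 = 21.5 s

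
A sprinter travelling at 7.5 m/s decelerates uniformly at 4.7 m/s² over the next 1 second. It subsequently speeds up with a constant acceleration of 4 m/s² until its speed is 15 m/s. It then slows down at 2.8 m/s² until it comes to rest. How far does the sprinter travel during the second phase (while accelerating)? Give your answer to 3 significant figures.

Phase 1 (decelerating): v₀ = 7.50 m/s, a = -4.7 m/s².
v = v₀ + at = 7.50 + (-4.7)(1) = 2.80 m/s
Δx = v₀t + ½at² = 7.50·1 + 0.5·-4.7·1² = 5.15 m

Phase 2 (accelerating): v₀ = 2.80 m/s, a = 4 m/s².
v = v₀ + at → t = (15 − 2.80) / 4 = 3.05 s
v² = v₀² + 2aΔx → Δx = (15² − 2.80²)/(2·4) = 27.1 m
Distance in phase 2 = 27.1 m

27.1 m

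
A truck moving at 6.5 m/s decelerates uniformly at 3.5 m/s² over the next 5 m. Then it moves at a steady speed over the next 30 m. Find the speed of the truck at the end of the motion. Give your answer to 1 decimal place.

Phase 1 (decelerating): v₀ = 6.50 m/s, a = -3.5 m/s².
v² = v₀² + 2aΔx = 6.50² + 2·-3.5·5 = 7.25 → v = 2.69 m/s
t = (v − v₀)/a = (2.69 − 6.50)/-3.5 = 1.09 s

Phase 2 (constant speed): v₀ = 2.69 m/s, a = 0 m/s².
Constant speed: t = d/v = 30/2.69 = 11.1 s
Final speed = 2.69 m/s

2.7 m/s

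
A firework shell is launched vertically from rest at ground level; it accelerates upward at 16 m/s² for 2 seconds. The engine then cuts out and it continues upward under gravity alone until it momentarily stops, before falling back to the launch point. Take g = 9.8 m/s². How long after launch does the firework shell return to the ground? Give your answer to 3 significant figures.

9.41 s

Phase 1 (powered ascent): v₀ = 0 m/s, a = 16 m/s².
v = v₀ + at = 0 + (16)(2) = 32.0 m/s
Δx = v₀t + ½at² = 0·2 + 0.5·16·2² = 32.0 m

Phase 2 (coasting upward): v₀ = 32.0 m/s, a = -9.8 m/s².
v = v₀ + at → t = (0 − 32.0) / -9.8 = 3.27 s
v² = v₀² + 2aΔx → Δx = (0² − 32.0²)/(2·-9.8) = 52.2 m

Phase 3 (free fall): v₀ = 0 m/s, a = -9.8 m/s².
Falls 84.2 m from rest: t = √(2·84.2/9.8) = 4.15 s; v = g·t = 40.6 m/s.
Total time = 2.00 + 3.27 + 4.15 = 9.41 s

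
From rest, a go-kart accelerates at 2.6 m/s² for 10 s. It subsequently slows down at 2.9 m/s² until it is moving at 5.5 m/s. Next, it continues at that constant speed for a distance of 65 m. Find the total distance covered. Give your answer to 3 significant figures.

306 m

Phase 1 (accelerating): v₀ = 0 m/s, a = 2.6 m/s².
v = v₀ + at = 0 + (2.6)(10) = 26.0 m/s
Δx = v₀t + ½at² = 0·10 + 0.5·2.6·10² = 130 m

Phase 2 (decelerating): v₀ = 26.0 m/s, a = -2.9 m/s².
v = v₀ + at → t = (5.5 − 26.0) / -2.9 = 7.07 s
v² = v₀² + 2aΔx → Δx = (5.5² − 26.0²)/(2·-2.9) = 111 m

Phase 3 (constant speed): v₀ = 5.50 m/s, a = 0 m/s².
Constant speed: t = d/v = 65/5.50 = 11.8 s
Total distance = 130 + 111 + 65.0 = 306 m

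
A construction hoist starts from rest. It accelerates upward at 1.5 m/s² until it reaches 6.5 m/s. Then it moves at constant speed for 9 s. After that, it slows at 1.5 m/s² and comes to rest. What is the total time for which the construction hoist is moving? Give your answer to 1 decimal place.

Phase 1 (accelerating): v₀ = 0 m/s, a = 1.5 m/s².
v = v₀ + at → t = (6.5 − 0) / 1.5 = 4.33 s
v² = v₀² + 2aΔx → Δx = (6.5² − 0²)/(2·1.5) = 14.1 m

Phase 2 (constant speed): v₀ = 6.50 m/s, a = 0 m/s².
v = v₀ + at = 6.50 + (0)(9) = 6.50 m/s
Δx = v₀t + ½at² = 6.50·9 + 0.5·0·9² = 58.5 m

Phase 3 (decelerating): v₀ = 6.50 m/s, a = -1.5 m/s².
v = v₀ + at → t = (0 − 6.50) / -1.5 = 4.33 s
v² = v₀² + 2aΔx → Δx = (0² − 6.50²)/(2·-1.5) = 14.1 m
Total time = 4.33 + 9.00 + 4.33 = 17.7 s

17.7 s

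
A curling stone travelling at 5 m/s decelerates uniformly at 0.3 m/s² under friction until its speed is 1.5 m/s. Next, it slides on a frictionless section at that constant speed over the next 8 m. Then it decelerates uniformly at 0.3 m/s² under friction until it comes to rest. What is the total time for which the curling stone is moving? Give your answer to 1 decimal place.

Phase 1 (decelerating): v₀ = 5.00 m/s, a = -0.3 m/s².
v = v₀ + at → t = (1.5 − 5.00) / -0.3 = 11.7 s
v² = v₀² + 2aΔx → Δx = (1.5² − 5.00²)/(2·-0.3) = 37.9 m

Phase 2 (constant speed): v₀ = 1.50 m/s, a = 0 m/s².
Constant speed: t = d/v = 8/1.50 = 5.33 s

Phase 3 (decelerating): v₀ = 1.50 m/s, a = -0.3 m/s².
v = v₀ + at → t = (0 − 1.50) / -0.3 = 5.00 s
v² = v₀² + 2aΔx → Δx = (0² − 1.50²)/(2·-0.3) = 3.75 m
Total time = 11.7 + 5.33 + 5.00 = 22.0 s

22.0 s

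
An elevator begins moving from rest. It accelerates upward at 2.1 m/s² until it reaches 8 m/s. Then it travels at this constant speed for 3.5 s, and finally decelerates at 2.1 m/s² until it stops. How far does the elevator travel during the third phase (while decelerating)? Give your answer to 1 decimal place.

Phase 1 (accelerating): v₀ = 0 m/s, a = 2.1 m/s².
v = v₀ + at → t = (8 − 0) / 2.1 = 3.81 s
v² = v₀² + 2aΔx → Δx = (8² − 0²)/(2·2.1) = 15.2 m

Phase 2 (constant speed): v₀ = 8.00 m/s, a = 0 m/s².
v = v₀ + at = 8.00 + (0)(3.5) = 8.00 m/s
Δx = v₀t + ½at² = 8.00·3.5 + 0.5·0·3.5² = 28.0 m

Phase 3 (decelerating): v₀ = 8.00 m/s, a = -2.1 m/s².
v = v₀ + at → t = (0 − 8.00) / -2.1 = 3.81 s
v² = v₀² + 2aΔx → Δx = (0² − 8.00²)/(2·-2.1) = 15.2 m
Distance in phase 3 = 15.2 m

15.2 m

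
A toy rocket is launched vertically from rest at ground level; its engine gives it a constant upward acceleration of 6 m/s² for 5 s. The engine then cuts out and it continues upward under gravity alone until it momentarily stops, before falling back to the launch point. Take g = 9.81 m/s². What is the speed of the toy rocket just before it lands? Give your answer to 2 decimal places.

48.70 m/s

Phase 1 (powered ascent): v₀ = 0 m/s, a = 6 m/s².
v = v₀ + at = 0 + (6)(5) = 30.0 m/s
Δx = v₀t + ½at² = 0·5 + 0.5·6·5² = 75.0 m

Phase 2 (coasting upward): v₀ = 30.0 m/s, a = -9.81 m/s².
v = v₀ + at → t = (0 − 30.0) / -9.81 = 3.06 s
v² = v₀² + 2aΔx → Δx = (0² − 30.0²)/(2·-9.81) = 45.9 m

Phase 3 (free fall): v₀ = 0 m/s, a = -9.81 m/s².
Falls 121 m from rest: t = √(2·121/9.81) = 4.96 s; v = g·t = 48.7 m/s.
Impact speed = 48.7 m/s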